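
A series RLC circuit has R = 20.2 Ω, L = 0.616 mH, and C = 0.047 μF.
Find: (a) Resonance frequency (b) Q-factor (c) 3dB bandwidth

Step 1 — Resonance: ω₀ = 1/√(LC) = 1/√(0.000616·4.7e-08) = 1.858e+05 rad/s.
Step 2 — f₀ = ω₀/(2π) = 2.958e+04 Hz.
Step 3 — Series Q: Q = ω₀L/R = 1.858e+05·0.000616/20.2 = 5.667.
Step 4 — Bandwidth: Δω = ω₀/Q = 3.279e+04 rad/s; BW = Δω/(2π) = 5219 Hz.

(a) f₀ = 2.958e+04 Hz  (b) Q = 5.667  (c) BW = 5219 Hz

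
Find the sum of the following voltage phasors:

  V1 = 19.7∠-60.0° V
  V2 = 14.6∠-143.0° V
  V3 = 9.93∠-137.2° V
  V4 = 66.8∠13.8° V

Step 1 — Convert each phasor to rectangular form:
  V1 = 19.7·(cos(-60.0°) + j·sin(-60.0°)) = 9.85 - j17.06 V
  V2 = 14.6·(cos(-143.0°) + j·sin(-143.0°)) = -11.66 - j8.786 V
  V3 = 9.93·(cos(-137.2°) + j·sin(-137.2°)) = -7.286 - j6.747 V
  V4 = 66.8·(cos(13.8°) + j·sin(13.8°)) = 64.87 + j15.93 V
Step 2 — Sum components: V_total = 55.78 - j16.66 V.
Step 3 — Convert to polar: |V_total| = 58.21 V, ∠V_total = -16.6°.

V_total = 58.21∠-16.6° V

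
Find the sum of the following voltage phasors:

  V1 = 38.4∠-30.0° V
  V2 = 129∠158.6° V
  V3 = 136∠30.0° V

Step 1 — Convert each phasor to rectangular form:
  V1 = 38.4·(cos(-30.0°) + j·sin(-30.0°)) = 33.26 - j19.2 V
  V2 = 129·(cos(158.6°) + j·sin(158.6°)) = -120.1 + j47.07 V
  V3 = 136·(cos(30.0°) + j·sin(30.0°)) = 117.8 + j68 V
Step 2 — Sum components: V_total = 30.93 + j95.87 V.
Step 3 — Convert to polar: |V_total| = 100.7 V, ∠V_total = 72.1°.

V_total = 100.7∠72.1° V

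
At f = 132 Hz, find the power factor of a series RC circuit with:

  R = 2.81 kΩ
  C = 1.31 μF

Step 1 — Angular frequency: ω = 2π·f = 2π·132 = 829.4 rad/s.
Step 2 — Component impedances:
  R: Z = R = 2810 Ω
  C: Z = 1/(jωC) = -j/(ω·C) = 0 - j920.4 Ω
Step 3 — Series combination: Z_total = R + C = 2810 - j920.4 Ω = 2957∠-18.1° Ω.
Step 4 — Power factor: PF = cos(φ) = Re(Z)/|Z| = 2810/2957 = 0.9503.
Step 5 — Type: Im(Z) = -920.4 ⇒ leading (phase φ = -18.1°).

PF = 0.9503 (leading, φ = -18.1°)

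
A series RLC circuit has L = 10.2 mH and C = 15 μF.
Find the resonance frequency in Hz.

Step 1 — Resonance condition Im(Z)=0 gives ω₀ = 1/√(LC).
Step 2 — ω₀ = 1/√(0.0102·1.5e-05) = 2557 rad/s.
Step 3 — f₀ = ω₀/(2π) = 406.9 Hz.

f₀ = 406.9 Hz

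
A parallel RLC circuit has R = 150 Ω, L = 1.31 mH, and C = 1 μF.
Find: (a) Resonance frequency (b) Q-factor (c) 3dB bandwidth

Step 1 — Resonance: ω₀ = 1/√(LC) = 1/√(0.00131·1e-06) = 2.763e+04 rad/s.
Step 2 — f₀ = ω₀/(2π) = 4397 Hz.
Step 3 — Parallel Q: Q = R/(ω₀L) = 150/(2.763e+04·0.00131) = 4.144.
Step 4 — Bandwidth: Δω = ω₀/Q = 6667 rad/s; BW = Δω/(2π) = 1061 Hz.

(a) f₀ = 4397 Hz  (b) Q = 4.144  (c) BW = 1061 Hz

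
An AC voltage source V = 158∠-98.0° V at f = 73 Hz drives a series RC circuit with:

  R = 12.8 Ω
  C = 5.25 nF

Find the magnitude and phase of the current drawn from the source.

Step 1 — Angular frequency: ω = 2π·f = 2π·73 = 458.7 rad/s.
Step 2 — Component impedances:
  R: Z = R = 12.8 Ω
  C: Z = 1/(jωC) = -j/(ω·C) = 0 - j4.153e+05 Ω
Step 3 — Series combination: Z_total = R + C = 12.8 - j4.153e+05 Ω = 4.153e+05∠-90.0° Ω.
Step 4 — Source phasor: V = 158∠-98.0° V = -21.99 - j156.5 V.
Step 5 — Ohm's law: I = V / Z_total = (-21.99 - j156.5) / (12.8 - j4.153e+05) = 0.0003768 - j5.296e-05 A.
Step 6 — Convert to polar: |I| = 0.0003805 A, ∠I = -8.0°.

I = 0.0003805∠-8.0° A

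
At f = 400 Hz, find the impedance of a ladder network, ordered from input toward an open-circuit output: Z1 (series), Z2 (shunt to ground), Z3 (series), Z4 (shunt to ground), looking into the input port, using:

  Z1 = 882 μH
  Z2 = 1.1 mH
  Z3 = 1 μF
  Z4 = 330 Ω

Step 1 — Angular frequency: ω = 2π·f = 2π·400 = 2513 rad/s.
Step 2 — Component impedances:
  Z1: Z = jωL = j·2513·0.000882 = 0 + j2.217 Ω
  Z2: Z = jωL = j·2513·0.0011 = 0 + j2.765 Ω
  Z3: Z = 1/(jωC) = -j/(ω·C) = 0 - j397.9 Ω
  Z4: Z = R = 330 Ω
Step 3 — Ladder network (open output): work backward from the far end, alternating series and parallel combinations. Z_in = 0.009517 + j4.993 Ω = 4.993∠89.9° Ω.

Z = 0.009517 + j4.993 Ω = 4.993∠89.9° Ω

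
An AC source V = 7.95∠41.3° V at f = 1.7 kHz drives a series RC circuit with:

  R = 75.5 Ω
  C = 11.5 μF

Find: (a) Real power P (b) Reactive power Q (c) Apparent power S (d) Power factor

Step 1 — Angular frequency: ω = 2π·f = 2π·1700 = 1.068e+04 rad/s.
Step 2 — Component impedances:
  R: Z = R = 75.5 Ω
  C: Z = 1/(jωC) = -j/(ω·C) = 0 - j8.141 Ω
Step 3 — Series combination: Z_total = R + C = 75.5 - j8.141 Ω = 75.94∠-6.2° Ω.
Step 4 — Source phasor: V = 7.95∠41.3° V = 5.973 + j5.247 V.
Step 5 — Current: I = V / Z = 0.07079 + j0.07713 A = 0.1047∠47.5° A.
Step 6 — Complex power: S = V·I* = 0.8275 - j0.08923 VA.
Step 7 — Real power: P = Re(S) = 0.8275 W.
Step 8 — Reactive power: Q = Im(S) = -0.08923 VAR.
Step 9 — Apparent power: |S| = 0.8323 VA.
Step 10 — Power factor: PF = P/|S| = 0.9942 (leading).

(a) P = 0.8275 W  (b) Q = -0.08923 VAR  (c) S = 0.8323 VA  (d) PF = 0.9942 (leading)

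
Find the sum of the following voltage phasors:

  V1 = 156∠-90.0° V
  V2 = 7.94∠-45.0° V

Step 1 — Convert each phasor to rectangular form:
  V1 = 156·(cos(-90.0°) + j·sin(-90.0°)) = 0 - j156 V
  V2 = 7.94·(cos(-45.0°) + j·sin(-45.0°)) = 5.614 - j5.614 V
Step 2 — Sum components: V_total = 5.614 - j161.6 V.
Step 3 — Convert to polar: |V_total| = 161.7 V, ∠V_total = -88.0°.

V_total = 161.7∠-88.0° V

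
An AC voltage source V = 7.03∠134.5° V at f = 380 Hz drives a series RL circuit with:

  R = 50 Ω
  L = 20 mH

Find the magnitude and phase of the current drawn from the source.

Step 1 — Angular frequency: ω = 2π·f = 2π·380 = 2388 rad/s.
Step 2 — Component impedances:
  R: Z = R = 50 Ω
  L: Z = jωL = j·2388·0.02 = 0 + j47.75 Ω
Step 3 — Series combination: Z_total = R + L = 50 + j47.75 Ω = 69.14∠43.7° Ω.
Step 4 — Source phasor: V = 7.03∠134.5° V = -4.927 + j5.014 V.
Step 5 — Ohm's law: I = V / Z_total = (-4.927 + j5.014) / (50 + j47.75) = -0.00145 + j0.1017 A.
Step 6 — Convert to polar: |I| = 0.1017 A, ∠I = 90.8°.

I = 0.1017∠90.8° A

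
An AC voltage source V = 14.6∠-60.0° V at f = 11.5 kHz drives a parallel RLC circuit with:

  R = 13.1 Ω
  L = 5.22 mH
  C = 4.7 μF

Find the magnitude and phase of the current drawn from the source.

Step 1 — Angular frequency: ω = 2π·f = 2π·1.15e+04 = 7.226e+04 rad/s.
Step 2 — Component impedances:
  R: Z = R = 13.1 Ω
  L: Z = jωL = j·7.226e+04·0.00522 = 0 + j377.2 Ω
  C: Z = 1/(jωC) = -j/(ω·C) = 0 - j2.945 Ω
Step 3 — Parallel combination: 1/Z_total = 1/R + 1/L + 1/C; Z_total = 0.6395 - j2.823 Ω = 2.894∠-77.2° Ω.
Step 4 — Source phasor: V = 14.6∠-60.0° V = 7.3 - j12.64 V.
Step 5 — Ohm's law: I = V / Z_total = (7.3 - j12.64) / (0.6395 - j2.823) = 4.818 + j1.495 A.
Step 6 — Convert to polar: |I| = 5.044 A, ∠I = 17.2°.

I = 5.044∠17.2° A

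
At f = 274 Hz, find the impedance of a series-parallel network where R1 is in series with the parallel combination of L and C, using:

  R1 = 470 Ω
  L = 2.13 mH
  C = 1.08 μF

Step 1 — Angular frequency: ω = 2π·f = 2π·274 = 1722 rad/s.
Step 2 — Component impedances:
  R1: Z = R = 470 Ω
  L: Z = jωL = j·1722·0.00213 = 0 + j3.667 Ω
  C: Z = 1/(jωC) = -j/(ω·C) = 0 - j537.8 Ω
Step 3 — Parallel branch: L || C = 1/(1/L + 1/C) = 0 + j3.692 Ω.
Step 4 — Series with R1: Z_total = R1 + (L || C) = 470 + j3.692 Ω = 470∠0.5° Ω.

Z = 470 + j3.692 Ω = 470∠0.5° Ω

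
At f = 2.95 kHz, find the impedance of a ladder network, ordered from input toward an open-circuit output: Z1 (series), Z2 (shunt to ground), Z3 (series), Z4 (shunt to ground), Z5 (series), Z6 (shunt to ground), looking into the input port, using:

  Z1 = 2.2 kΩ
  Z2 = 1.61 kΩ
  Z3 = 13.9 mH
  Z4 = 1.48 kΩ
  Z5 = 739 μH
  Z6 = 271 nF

Step 1 — Angular frequency: ω = 2π·f = 2π·2950 = 1.854e+04 rad/s.
Step 2 — Component impedances:
  Z1: Z = R = 2200 Ω
  Z2: Z = R = 1610 Ω
  Z3: Z = jωL = j·1.854e+04·0.0139 = 0 + j257.6 Ω
  Z4: Z = R = 1480 Ω
  Z5: Z = jωL = j·1.854e+04·0.000739 = 0 + j13.7 Ω
  Z6: Z = 1/(jωC) = -j/(ω·C) = 0 - j199.1 Ω
Step 3 — Ladder network (open output): work backward from the far end, alternating series and parallel combinations. Z_in = 2226 + j72.88 Ω = 2227∠1.9° Ω.

Z = 2226 + j72.88 Ω = 2227∠1.9° Ω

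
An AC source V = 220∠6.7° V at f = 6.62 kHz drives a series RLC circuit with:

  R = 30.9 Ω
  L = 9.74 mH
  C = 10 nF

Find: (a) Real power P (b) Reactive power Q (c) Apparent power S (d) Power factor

Step 1 — Angular frequency: ω = 2π·f = 2π·6620 = 4.159e+04 rad/s.
Step 2 — Component impedances:
  R: Z = R = 30.9 Ω
  L: Z = jωL = j·4.159e+04·0.00974 = 0 + j405.1 Ω
  C: Z = 1/(jωC) = -j/(ω·C) = 0 - j2404 Ω
Step 3 — Series combination: Z_total = R + L + C = 30.9 - j1999 Ω = 1999∠-89.1° Ω.
Step 4 — Source phasor: V = 220∠6.7° V = 218.5 + j25.67 V.
Step 5 — Current: I = V / Z = -0.01115 + j0.1095 A = 0.11∠95.8° A.
Step 6 — Complex power: S = V·I* = 0.3742 - j24.21 VA.
Step 7 — Real power: P = Re(S) = 0.3742 W.
Step 8 — Reactive power: Q = Im(S) = -24.21 VAR.
Step 9 — Apparent power: |S| = 24.21 VA.
Step 10 — Power factor: PF = P/|S| = 0.01546 (leading).

(a) P = 0.3742 W  (b) Q = -24.21 VAR  (c) S = 24.21 VA  (d) PF = 0.01546 (leading)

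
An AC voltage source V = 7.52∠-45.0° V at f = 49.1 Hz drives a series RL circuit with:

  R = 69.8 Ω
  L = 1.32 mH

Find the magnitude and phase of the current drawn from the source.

Step 1 — Angular frequency: ω = 2π·f = 2π·49.1 = 308.5 rad/s.
Step 2 — Component impedances:
  R: Z = R = 69.8 Ω
  L: Z = jωL = j·308.5·0.00132 = 0 + j0.4072 Ω
Step 3 — Series combination: Z_total = R + L = 69.8 + j0.4072 Ω = 69.8∠0.3° Ω.
Step 4 — Source phasor: V = 7.52∠-45.0° V = 5.317 - j5.317 V.
Step 5 — Ohm's law: I = V / Z_total = (5.317 - j5.317) / (69.8 + j0.4072) = 0.07573 - j0.07662 A.
Step 6 — Convert to polar: |I| = 0.1077 A, ∠I = -45.3°.

I = 0.1077∠-45.3° A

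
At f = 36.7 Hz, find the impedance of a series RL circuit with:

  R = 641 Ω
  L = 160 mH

Step 1 — Angular frequency: ω = 2π·f = 2π·36.7 = 230.6 rad/s.
Step 2 — Component impedances:
  R: Z = R = 641 Ω
  L: Z = jωL = j·230.6·0.16 = 0 + j36.89 Ω
Step 3 — Series combination: Z_total = R + L = 641 + j36.89 Ω = 642.1∠3.3° Ω.

Z = 641 + j36.89 Ω = 642.1∠3.3° Ω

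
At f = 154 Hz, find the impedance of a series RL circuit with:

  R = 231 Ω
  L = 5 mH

Step 1 — Angular frequency: ω = 2π·f = 2π·154 = 967.6 rad/s.
Step 2 — Component impedances:
  R: Z = R = 231 Ω
  L: Z = jωL = j·967.6·0.005 = 0 + j4.838 Ω
Step 3 — Series combination: Z_total = R + L = 231 + j4.838 Ω = 231.1∠1.2° Ω.

Z = 231 + j4.838 Ω = 231.1∠1.2° Ω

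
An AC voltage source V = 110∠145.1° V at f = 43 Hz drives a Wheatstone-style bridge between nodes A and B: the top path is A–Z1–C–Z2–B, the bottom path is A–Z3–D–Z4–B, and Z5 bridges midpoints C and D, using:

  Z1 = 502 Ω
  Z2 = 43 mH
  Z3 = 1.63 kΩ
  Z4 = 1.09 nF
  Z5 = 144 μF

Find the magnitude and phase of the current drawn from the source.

Step 1 — Angular frequency: ω = 2π·f = 2π·43 = 270.2 rad/s.
Step 2 — Component impedances:
  Z1: Z = R = 502 Ω
  Z2: Z = jωL = j·270.2·0.043 = 0 + j11.62 Ω
  Z3: Z = R = 1630 Ω
  Z4: Z = 1/(jωC) = -j/(ω·C) = 0 - j3.396e+06 Ω
  Z5: Z = 1/(jωC) = -j/(ω·C) = 0 - j25.7 Ω
Step 3 — Bridge requires nodal analysis (the Z5 bridge couples midpoints C and D, so the two paths cannot be reduced to a simple series/parallel combination). Setting node B to ground and injecting 1 A at node A, the 3-node admittance system at A, C, D solves to V_A = Z_AB = 383.8 + j10.19 Ω = 384∠1.5° Ω.
Step 4 — Source phasor: V = 110∠145.1° V = -90.22 + j62.94 V.
Step 5 — Ohm's law: I = V / Z_total = (-90.22 + j62.94) / (383.8 + j10.19) = -0.2305 + j0.1701 A.
Step 6 — Convert to polar: |I| = 0.2865 A, ∠I = 143.6°.

I = 0.2865∠143.6° A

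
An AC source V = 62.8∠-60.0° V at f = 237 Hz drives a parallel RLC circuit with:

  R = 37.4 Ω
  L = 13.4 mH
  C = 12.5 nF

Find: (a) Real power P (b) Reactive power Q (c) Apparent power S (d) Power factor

Step 1 — Angular frequency: ω = 2π·f = 2π·237 = 1489 rad/s.
Step 2 — Component impedances:
  R: Z = R = 37.4 Ω
  L: Z = jωL = j·1489·0.0134 = 0 + j19.95 Ω
  C: Z = 1/(jωC) = -j/(ω·C) = 0 - j5.372e+04 Ω
Step 3 — Parallel combination: 1/Z_total = 1/R + 1/L + 1/C; Z_total = 8.292 + j15.54 Ω = 17.61∠61.9° Ω.
Step 4 — Source phasor: V = 62.8∠-60.0° V = 31.4 - j54.39 V.
Step 5 — Current: I = V / Z = -1.885 - j3.027 A = 3.566∠-121.9° A.
Step 6 — Complex power: S = V·I* = 105.5 + j197.6 VA.
Step 7 — Real power: P = Re(S) = 105.5 W.
Step 8 — Reactive power: Q = Im(S) = 197.6 VAR.
Step 9 — Apparent power: |S| = 224 VA.
Step 10 — Power factor: PF = P/|S| = 0.4709 (lagging).

(a) P = 105.5 W  (b) Q = 197.6 VAR  (c) S = 224 VA  (d) PF = 0.4709 (lagging)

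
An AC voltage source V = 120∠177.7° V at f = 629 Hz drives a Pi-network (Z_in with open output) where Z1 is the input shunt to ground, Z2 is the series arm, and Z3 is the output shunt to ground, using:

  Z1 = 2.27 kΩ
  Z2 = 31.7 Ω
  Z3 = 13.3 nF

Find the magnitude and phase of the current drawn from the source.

Step 1 — Angular frequency: ω = 2π·f = 2π·629 = 3952 rad/s.
Step 2 — Component impedances:
  Z1: Z = R = 2270 Ω
  Z2: Z = R = 31.7 Ω
  Z3: Z = 1/(jωC) = -j/(ω·C) = 0 - j1.902e+04 Ω
Step 3 — With open output, the series arm Z2 and the output shunt Z3 appear in series to ground: Z2 + Z3 = 31.7 - j1.902e+04 Ω.
Step 4 — Parallel with input shunt Z1: Z_in = Z1 || (Z2 + Z3) = 2238 - j266.9 Ω = 2254∠-6.8° Ω.
Step 5 — Source phasor: V = 120∠177.7° V = -119.9 + j4.816 V.
Step 6 — Ohm's law: I = V / Z_total = (-119.9 + j4.816) / (2238 - j266.9) = -0.05308 - j0.004181 A.
Step 7 — Convert to polar: |I| = 0.05325 A, ∠I = -175.5°.

I = 0.05325∠-175.5° A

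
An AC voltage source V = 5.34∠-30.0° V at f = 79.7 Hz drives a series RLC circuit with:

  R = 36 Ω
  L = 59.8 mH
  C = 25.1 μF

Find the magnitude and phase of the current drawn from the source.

Step 1 — Angular frequency: ω = 2π·f = 2π·79.7 = 500.8 rad/s.
Step 2 — Component impedances:
  R: Z = R = 36 Ω
  L: Z = jωL = j·500.8·0.0598 = 0 + j29.95 Ω
  C: Z = 1/(jωC) = -j/(ω·C) = 0 - j79.56 Ω
Step 3 — Series combination: Z_total = R + L + C = 36 - j49.61 Ω = 61.3∠-54.0° Ω.
Step 4 — Source phasor: V = 5.34∠-30.0° V = 4.625 - j2.67 V.
Step 5 — Ohm's law: I = V / Z_total = (4.625 - j2.67) / (36 - j49.61) = 0.07956 + j0.03548 A.
Step 6 — Convert to polar: |I| = 0.08712 A, ∠I = 24.0°.

I = 0.08712∠24.0° A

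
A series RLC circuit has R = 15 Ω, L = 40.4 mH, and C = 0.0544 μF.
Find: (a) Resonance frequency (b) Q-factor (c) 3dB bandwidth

Step 1 — Resonance: ω₀ = 1/√(LC) = 1/√(0.0404·5.44e-08) = 2.133e+04 rad/s.
Step 2 — f₀ = ω₀/(2π) = 3395 Hz.
Step 3 — Series Q: Q = ω₀L/R = 2.133e+04·0.0404/15 = 57.45.
Step 4 — Bandwidth: Δω = ω₀/Q = 371.3 rad/s; BW = Δω/(2π) = 59.09 Hz.

(a) f₀ = 3395 Hz  (b) Q = 57.45  (c) BW = 59.09 Hz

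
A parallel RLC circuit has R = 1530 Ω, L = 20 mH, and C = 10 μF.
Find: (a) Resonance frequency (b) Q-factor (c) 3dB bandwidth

Step 1 — Resonance: ω₀ = 1/√(LC) = 1/√(0.02·1e-05) = 2236 rad/s.
Step 2 — f₀ = ω₀/(2π) = 355.9 Hz.
Step 3 — Parallel Q: Q = R/(ω₀L) = 1530/(2236·0.02) = 34.21.
Step 4 — Bandwidth: Δω = ω₀/Q = 65.36 rad/s; BW = Δω/(2π) = 10.4 Hz.

(a) f₀ = 355.9 Hz  (b) Q = 34.21  (c) BW = 10.4 Hz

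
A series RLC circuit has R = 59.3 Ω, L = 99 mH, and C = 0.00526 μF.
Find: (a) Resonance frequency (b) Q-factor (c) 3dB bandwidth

Step 1 — Resonance condition Im(Z)=0 gives ω₀ = 1/√(LC).
Step 2 — ω₀ = 1/√(0.099·5.26e-09) = 4.382e+04 rad/s.
Step 3 — f₀ = ω₀/(2π) = 6974 Hz.
Step 4 — Series Q: Q = ω₀L/R = 4.382e+04·0.099/59.3 = 73.16.
Step 5 — 3dB bandwidth: Δω = ω₀/Q = 599 rad/s; BW = Δω/(2π) = 95.33 Hz.

(a) f₀ = 6974 Hz  (b) Q = 73.16  (c) BW = 95.33 Hz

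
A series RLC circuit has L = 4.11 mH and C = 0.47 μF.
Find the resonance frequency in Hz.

Step 1 — Resonance condition Im(Z)=0 gives ω₀ = 1/√(LC).
Step 2 — ω₀ = 1/√(0.00411·4.7e-07) = 2.275e+04 rad/s.
Step 3 — f₀ = ω₀/(2π) = 3621 Hz.

f₀ = 3621 Hz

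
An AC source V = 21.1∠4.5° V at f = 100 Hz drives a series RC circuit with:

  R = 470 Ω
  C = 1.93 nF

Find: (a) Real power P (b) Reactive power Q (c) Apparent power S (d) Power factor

Step 1 — Angular frequency: ω = 2π·f = 2π·100 = 628.3 rad/s.
Step 2 — Component impedances:
  R: Z = R = 470 Ω
  C: Z = 1/(jωC) = -j/(ω·C) = 0 - j8.246e+05 Ω
Step 3 — Series combination: Z_total = R + C = 470 - j8.246e+05 Ω = 8.246e+05∠-90.0° Ω.
Step 4 — Source phasor: V = 21.1∠4.5° V = 21.03 + j1.655 V.
Step 5 — Current: I = V / Z = -1.993e-06 + j2.551e-05 A = 2.559e-05∠94.5° A.
Step 6 — Complex power: S = V·I* = 3.077e-07 - j0.0005399 VA.
Step 7 — Real power: P = Re(S) = 3.077e-07 W.
Step 8 — Reactive power: Q = Im(S) = -0.0005399 VAR.
Step 9 — Apparent power: |S| = 0.0005399 VA.
Step 10 — Power factor: PF = P/|S| = 0.0005699 (leading).

(a) P = 3.077e-07 W  (b) Q = -0.0005399 VAR  (c) S = 0.0005399 VA  (d) PF = 0.0005699 (leading)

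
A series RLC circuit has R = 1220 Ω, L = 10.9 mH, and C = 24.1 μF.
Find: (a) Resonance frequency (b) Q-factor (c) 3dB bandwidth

Step 1 — Resonance: ω₀ = 1/√(LC) = 1/√(0.0109·2.41e-05) = 1951 rad/s.
Step 2 — f₀ = ω₀/(2π) = 310.5 Hz.
Step 3 — Series Q: Q = ω₀L/R = 1951·0.0109/1220 = 0.01743.
Step 4 — Bandwidth: Δω = ω₀/Q = 1.119e+05 rad/s; BW = Δω/(2π) = 1.781e+04 Hz.

(a) f₀ = 310.5 Hz  (b) Q = 0.01743  (c) BW = 1.781e+04 Hz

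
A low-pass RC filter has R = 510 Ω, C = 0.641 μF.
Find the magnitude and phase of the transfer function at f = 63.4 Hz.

Step 1 — Angular frequency: ω = 2π·63.4 = 398.4 rad/s.
Step 2 — Transfer function: H(jω) = 1/(1 + jωRC).
Step 3 — Denominator: 1 + jωRC = 1 + j·398.4·510·6.41e-07 = 1 + j0.1302.
Step 4 — H = 0.9833 - j0.1281.
Step 5 — Magnitude: |H| = 0.9916 (-0.1 dB); phase: φ = -7.4°.

|H| = 0.9916 (-0.1 dB), φ = -7.4°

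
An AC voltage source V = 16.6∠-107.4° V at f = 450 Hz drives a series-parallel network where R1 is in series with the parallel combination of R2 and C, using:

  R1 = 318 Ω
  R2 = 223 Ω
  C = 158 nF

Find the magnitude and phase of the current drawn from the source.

Step 1 — Angular frequency: ω = 2π·f = 2π·450 = 2827 rad/s.
Step 2 — Component impedances:
  R1: Z = R = 318 Ω
  R2: Z = R = 223 Ω
  C: Z = 1/(jωC) = -j/(ω·C) = 0 - j2238 Ω
Step 3 — Parallel branch: R2 || C = 1/(1/R2 + 1/C) = 220.8 - j22 Ω.
Step 4 — Series with R1: Z_total = R1 + (R2 || C) = 538.8 - j22 Ω = 539.3∠-2.3° Ω.
Step 5 — Source phasor: V = 16.6∠-107.4° V = -4.964 - j15.84 V.
Step 6 — Ohm's law: I = V / Z_total = (-4.964 - j15.84) / (538.8 - j22) = -0.007999 - j0.02973 A.
Step 7 — Convert to polar: |I| = 0.03078 A, ∠I = -105.1°.

I = 0.03078∠-105.1° A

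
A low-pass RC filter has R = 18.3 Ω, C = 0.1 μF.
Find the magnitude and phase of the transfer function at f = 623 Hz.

Step 1 — Angular frequency: ω = 2π·623 = 3914 rad/s.
Step 2 — Transfer function: H(jω) = 1/(1 + jωRC).
Step 3 — Denominator: 1 + jωRC = 1 + j·3914·18.3·1e-07 = 1 + j0.007163.
Step 4 — H = 0.9999 - j0.007163.
Step 5 — Magnitude: |H| = 1 (-0.0 dB); phase: φ = -0.4°.

|H| = 1 (-0.0 dB), φ = -0.4°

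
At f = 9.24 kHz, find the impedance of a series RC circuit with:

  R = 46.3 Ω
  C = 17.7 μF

Step 1 — Angular frequency: ω = 2π·f = 2π·9240 = 5.806e+04 rad/s.
Step 2 — Component impedances:
  R: Z = R = 46.3 Ω
  C: Z = 1/(jωC) = -j/(ω·C) = 0 - j0.9731 Ω
Step 3 — Series combination: Z_total = R + C = 46.3 - j0.9731 Ω = 46.31∠-1.2° Ω.

Z = 46.3 - j0.9731 Ω = 46.31∠-1.2° Ω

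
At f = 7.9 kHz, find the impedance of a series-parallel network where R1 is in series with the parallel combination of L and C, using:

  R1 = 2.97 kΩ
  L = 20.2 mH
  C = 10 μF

Step 1 — Angular frequency: ω = 2π·f = 2π·7900 = 4.964e+04 rad/s.
Step 2 — Component impedances:
  R1: Z = R = 2970 Ω
  L: Z = jωL = j·4.964e+04·0.0202 = 0 + j1003 Ω
  C: Z = 1/(jωC) = -j/(ω·C) = 0 - j2.015 Ω
Step 3 — Parallel branch: L || C = 1/(1/L + 1/C) = 0 - j2.019 Ω.
Step 4 — Series with R1: Z_total = R1 + (L || C) = 2970 - j2.019 Ω = 2970∠-0.0° Ω.

Z = 2970 - j2.019 Ω = 2970∠-0.0° Ω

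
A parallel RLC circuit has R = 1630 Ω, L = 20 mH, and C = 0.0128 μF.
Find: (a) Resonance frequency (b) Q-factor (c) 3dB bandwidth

Step 1 — Resonance: ω₀ = 1/√(LC) = 1/√(0.02·1.28e-08) = 6.25e+04 rad/s.
Step 2 — f₀ = ω₀/(2π) = 9947 Hz.
Step 3 — Parallel Q: Q = R/(ω₀L) = 1630/(6.25e+04·0.02) = 1.304.
Step 4 — Bandwidth: Δω = ω₀/Q = 4.793e+04 rad/s; BW = Δω/(2π) = 7628 Hz.

(a) f₀ = 9947 Hz  (b) Q = 1.304  (c) BW = 7628 Hz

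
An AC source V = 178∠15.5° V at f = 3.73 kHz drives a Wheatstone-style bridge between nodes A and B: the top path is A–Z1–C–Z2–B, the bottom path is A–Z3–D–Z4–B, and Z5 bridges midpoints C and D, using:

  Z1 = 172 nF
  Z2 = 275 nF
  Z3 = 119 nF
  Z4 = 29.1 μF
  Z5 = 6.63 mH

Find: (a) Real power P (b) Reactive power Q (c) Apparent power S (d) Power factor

Step 1 — Angular frequency: ω = 2π·f = 2π·3730 = 2.344e+04 rad/s.
Step 2 — Component impedances:
  Z1: Z = 1/(jωC) = -j/(ω·C) = 0 - j248.1 Ω
  Z2: Z = 1/(jωC) = -j/(ω·C) = 0 - j155.2 Ω
  Z3: Z = 1/(jωC) = -j/(ω·C) = 0 - j358.6 Ω
  Z4: Z = 1/(jωC) = -j/(ω·C) = 0 - j1.466 Ω
  Z5: Z = jωL = j·2.344e+04·0.00663 = 0 + j155.4 Ω
Step 3 — Bridge requires nodal analysis (the Z5 bridge couples midpoints C and D, so the two paths cannot be reduced to a simple series/parallel combination). Setting node B to ground and injecting 1 A at node A, the 3-node admittance system at A, C, D solves to V_A = Z_AB = 0 - j359.9 Ω = 359.9∠-90.0° Ω.
Step 4 — Source phasor: V = 178∠15.5° V = 171.5 + j47.57 V.
Step 5 — Current: I = V / Z = -0.1322 + j0.4766 A = 0.4946∠105.5° A.
Step 6 — Complex power: S = V·I* = 0 - j88.03 VA.
Step 7 — Real power: P = Re(S) = 0 W.
Step 8 — Reactive power: Q = Im(S) = -88.03 VAR.
Step 9 — Apparent power: |S| = 88.03 VA.
Step 10 — Power factor: PF = P/|S| = 0 (leading).

(a) P = 0 W  (b) Q = -88.03 VAR  (c) S = 88.03 VA  (d) PF = 0 (leading)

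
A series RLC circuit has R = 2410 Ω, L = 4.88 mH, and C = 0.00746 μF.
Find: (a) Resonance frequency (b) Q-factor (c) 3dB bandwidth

Step 1 — Resonance: ω₀ = 1/√(LC) = 1/√(0.00488·7.46e-09) = 1.657e+05 rad/s.
Step 2 — f₀ = ω₀/(2π) = 2.638e+04 Hz.
Step 3 — Series Q: Q = ω₀L/R = 1.657e+05·0.00488/2410 = 0.3356.
Step 4 — Bandwidth: Δω = ω₀/Q = 4.939e+05 rad/s; BW = Δω/(2π) = 7.86e+04 Hz.

(a) f₀ = 2.638e+04 Hz  (b) Q = 0.3356  (c) BW = 7.86e+04 Hz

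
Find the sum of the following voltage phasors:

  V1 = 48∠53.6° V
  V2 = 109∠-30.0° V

Step 1 — Convert each phasor to rectangular form:
  V1 = 48·(cos(53.6°) + j·sin(53.6°)) = 28.48 + j38.63 V
  V2 = 109·(cos(-30.0°) + j·sin(-30.0°)) = 94.4 - j54.5 V
Step 2 — Sum components: V_total = 122.9 - j15.87 V.
Step 3 — Convert to polar: |V_total| = 123.9 V, ∠V_total = -7.4°.

V_total = 123.9∠-7.4° V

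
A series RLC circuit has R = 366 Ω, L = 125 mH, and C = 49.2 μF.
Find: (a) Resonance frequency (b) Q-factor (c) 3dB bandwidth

Step 1 — Resonance: ω₀ = 1/√(LC) = 1/√(0.125·4.92e-05) = 403.2 rad/s.
Step 2 — f₀ = ω₀/(2π) = 64.18 Hz.
Step 3 — Series Q: Q = ω₀L/R = 403.2·0.125/366 = 0.1377.
Step 4 — Bandwidth: Δω = ω₀/Q = 2928 rad/s; BW = Δω/(2π) = 466 Hz.

(a) f₀ = 64.18 Hz  (b) Q = 0.1377  (c) BW = 466 Hz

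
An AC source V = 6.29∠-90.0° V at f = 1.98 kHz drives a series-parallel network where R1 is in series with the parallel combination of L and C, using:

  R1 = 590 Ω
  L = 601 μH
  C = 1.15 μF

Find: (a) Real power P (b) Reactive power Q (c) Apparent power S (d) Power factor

Step 1 — Angular frequency: ω = 2π·f = 2π·1980 = 1.244e+04 rad/s.
Step 2 — Component impedances:
  R1: Z = R = 590 Ω
  L: Z = jωL = j·1.244e+04·0.000601 = 0 + j7.477 Ω
  C: Z = 1/(jωC) = -j/(ω·C) = 0 - j69.9 Ω
Step 3 — Parallel branch: L || C = 1/(1/L + 1/C) = 0 + j8.372 Ω.
Step 4 — Series with R1: Z_total = R1 + (L || C) = 590 + j8.372 Ω = 590.1∠0.8° Ω.
Step 5 — Source phasor: V = 6.29∠-90.0° V = 0 - j6.29 V.
Step 6 — Current: I = V / Z = -0.0001513 - j0.01066 A = 0.01066∠-90.8° A.
Step 7 — Complex power: S = V·I* = 0.06704 + j0.0009514 VA.
Step 8 — Real power: P = Re(S) = 0.06704 W.
Step 9 — Reactive power: Q = Im(S) = 0.0009514 VAR.
Step 10 — Apparent power: |S| = 0.06705 VA.
Step 11 — Power factor: PF = P/|S| = 0.9999 (lagging).

(a) P = 0.06704 W  (b) Q = 0.0009514 VAR  (c) S = 0.06705 VA  (d) PF = 0.9999 (lagging)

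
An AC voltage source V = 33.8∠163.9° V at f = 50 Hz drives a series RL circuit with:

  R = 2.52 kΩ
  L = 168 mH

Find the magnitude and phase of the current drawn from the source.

Step 1 — Angular frequency: ω = 2π·f = 2π·50 = 314.2 rad/s.
Step 2 — Component impedances:
  R: Z = R = 2520 Ω
  L: Z = jωL = j·314.2·0.168 = 0 + j52.78 Ω
Step 3 — Series combination: Z_total = R + L = 2520 + j52.78 Ω = 2521∠1.2° Ω.
Step 4 — Source phasor: V = 33.8∠163.9° V = -32.47 + j9.373 V.
Step 5 — Ohm's law: I = V / Z_total = (-32.47 + j9.373) / (2520 + j52.78) = -0.0128 + j0.003988 A.
Step 6 — Convert to polar: |I| = 0.01341 A, ∠I = 162.7°.

I = 0.01341∠162.7° A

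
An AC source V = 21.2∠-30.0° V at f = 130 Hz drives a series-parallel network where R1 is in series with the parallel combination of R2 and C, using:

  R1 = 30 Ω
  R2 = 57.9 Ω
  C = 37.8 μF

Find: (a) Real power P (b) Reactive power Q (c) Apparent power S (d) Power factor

Step 1 — Angular frequency: ω = 2π·f = 2π·130 = 816.8 rad/s.
Step 2 — Component impedances:
  R1: Z = R = 30 Ω
  R2: Z = R = 57.9 Ω
  C: Z = 1/(jωC) = -j/(ω·C) = 0 - j32.39 Ω
Step 3 — Parallel branch: R2 || C = 1/(1/R2 + 1/C) = 13.8 - j24.67 Ω.
Step 4 — Series with R1: Z_total = R1 + (R2 || C) = 43.8 - j24.67 Ω = 50.27∠-29.4° Ω.
Step 5 — Source phasor: V = 21.2∠-30.0° V = 18.36 - j10.6 V.
Step 6 — Current: I = V / Z = 0.4217 - j0.004494 A = 0.4217∠-0.6° A.
Step 7 — Complex power: S = V·I* = 7.79 - j4.388 VA.
Step 8 — Real power: P = Re(S) = 7.79 W.
Step 9 — Reactive power: Q = Im(S) = -4.388 VAR.
Step 10 — Apparent power: |S| = 8.941 VA.
Step 11 — Power factor: PF = P/|S| = 0.8713 (leading).

(a) P = 7.79 W  (b) Q = -4.388 VAR  (c) S = 8.941 VA  (d) PF = 0.8713 (leading)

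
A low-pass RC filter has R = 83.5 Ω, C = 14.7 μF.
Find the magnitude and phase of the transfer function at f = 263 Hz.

Step 1 — Angular frequency: ω = 2π·263 = 1652 rad/s.
Step 2 — Transfer function: H(jω) = 1/(1 + jωRC).
Step 3 — Denominator: 1 + jωRC = 1 + j·1652·83.5·1.47e-05 = 1 + j2.028.
Step 4 — H = 0.1955 - j0.3966.
Step 5 — Magnitude: |H| = 0.4422 (-7.1 dB); phase: φ = -63.8°.

|H| = 0.4422 (-7.1 dB), φ = -63.8°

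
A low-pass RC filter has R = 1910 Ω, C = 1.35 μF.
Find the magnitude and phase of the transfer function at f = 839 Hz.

Step 1 — Angular frequency: ω = 2π·839 = 5272 rad/s.
Step 2 — Transfer function: H(jω) = 1/(1 + jωRC).
Step 3 — Denominator: 1 + jωRC = 1 + j·5272·1910·1.35e-06 = 1 + j13.59.
Step 4 — H = 0.005383 - j0.07317.
Step 5 — Magnitude: |H| = 0.07337 (-22.7 dB); phase: φ = -85.8°.

|H| = 0.07337 (-22.7 dB), φ = -85.8°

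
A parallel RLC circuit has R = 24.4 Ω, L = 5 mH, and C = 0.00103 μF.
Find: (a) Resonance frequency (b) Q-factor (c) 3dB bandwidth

Step 1 — Resonance: ω₀ = 1/√(LC) = 1/√(0.005·1.03e-09) = 4.407e+05 rad/s.
Step 2 — f₀ = ω₀/(2π) = 7.013e+04 Hz.
Step 3 — Parallel Q: Q = R/(ω₀L) = 24.4/(4.407e+05·0.005) = 0.01107.
Step 4 — Bandwidth: Δω = ω₀/Q = 3.979e+07 rad/s; BW = Δω/(2π) = 6.333e+06 Hz.

(a) f₀ = 7.013e+04 Hz  (b) Q = 0.01107  (c) BW = 6.333e+06 Hz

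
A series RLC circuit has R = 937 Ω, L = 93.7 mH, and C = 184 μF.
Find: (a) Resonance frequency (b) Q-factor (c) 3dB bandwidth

Step 1 — Resonance: ω₀ = 1/√(LC) = 1/√(0.0937·0.000184) = 240.8 rad/s.
Step 2 — f₀ = ω₀/(2π) = 38.33 Hz.
Step 3 — Series Q: Q = ω₀L/R = 240.8·0.0937/937 = 0.02408.
Step 4 — Bandwidth: Δω = ω₀/Q = 1e+04 rad/s; BW = Δω/(2π) = 1592 Hz.

(a) f₀ = 38.33 Hz  (b) Q = 0.02408  (c) BW = 1592 Hz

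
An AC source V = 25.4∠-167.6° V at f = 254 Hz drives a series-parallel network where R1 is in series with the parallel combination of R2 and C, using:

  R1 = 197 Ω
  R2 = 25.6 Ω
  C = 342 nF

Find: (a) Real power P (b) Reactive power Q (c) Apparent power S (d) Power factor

Step 1 — Angular frequency: ω = 2π·f = 2π·254 = 1596 rad/s.
Step 2 — Component impedances:
  R1: Z = R = 197 Ω
  R2: Z = R = 25.6 Ω
  C: Z = 1/(jωC) = -j/(ω·C) = 0 - j1832 Ω
Step 3 — Parallel branch: R2 || C = 1/(1/R2 + 1/C) = 25.6 - j0.3576 Ω.
Step 4 — Series with R1: Z_total = R1 + (R2 || C) = 222.6 - j0.3576 Ω = 222.6∠-0.1° Ω.
Step 5 — Source phasor: V = 25.4∠-167.6° V = -24.81 - j5.454 V.
Step 6 — Current: I = V / Z = -0.1114 - j0.02468 A = 0.1141∠-167.5° A.
Step 7 — Complex power: S = V·I* = 2.898 - j0.004657 VA.
Step 8 — Real power: P = Re(S) = 2.898 W.
Step 9 — Reactive power: Q = Im(S) = -0.004657 VAR.
Step 10 — Apparent power: |S| = 2.898 VA.
Step 11 — Power factor: PF = P/|S| = 1 (leading).

(a) P = 2.898 W  (b) Q = -0.004657 VAR  (c) S = 2.898 VA  (d) PF = 1 (leading)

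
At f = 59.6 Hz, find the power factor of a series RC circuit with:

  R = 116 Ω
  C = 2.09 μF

Step 1 — Angular frequency: ω = 2π·f = 2π·59.6 = 374.5 rad/s.
Step 2 — Component impedances:
  R: Z = R = 116 Ω
  C: Z = 1/(jωC) = -j/(ω·C) = 0 - j1278 Ω
Step 3 — Series combination: Z_total = R + C = 116 - j1278 Ω = 1283∠-84.8° Ω.
Step 4 — Power factor: PF = cos(φ) = Re(Z)/|Z| = 116/1282.95 = 0.09042.
Step 5 — Type: Im(Z) = -1278 ⇒ leading (phase φ = -84.8°).

PF = 0.09042 (leading, φ = -84.8°)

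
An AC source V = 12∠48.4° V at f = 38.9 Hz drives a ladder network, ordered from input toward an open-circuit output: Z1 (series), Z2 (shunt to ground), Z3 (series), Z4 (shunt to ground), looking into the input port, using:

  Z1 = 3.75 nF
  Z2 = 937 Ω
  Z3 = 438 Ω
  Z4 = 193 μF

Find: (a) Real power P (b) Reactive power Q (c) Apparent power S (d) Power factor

Step 1 — Angular frequency: ω = 2π·f = 2π·38.9 = 244.4 rad/s.
Step 2 — Component impedances:
  Z1: Z = 1/(jωC) = -j/(ω·C) = 0 - j1.091e+06 Ω
  Z2: Z = R = 937 Ω
  Z3: Z = R = 438 Ω
  Z4: Z = 1/(jωC) = -j/(ω·C) = 0 - j21.2 Ω
Step 3 — Ladder network (open output): work backward from the far end, alternating series and parallel combinations. Z_in = 298.6 - j1.091e+06 Ω = 1.091e+06∠-90.0° Ω.
Step 4 — Source phasor: V = 12∠48.4° V = 7.967 + j8.974 V.
Step 5 — Current: I = V / Z = -8.223e-06 + j7.305e-06 A = 1.1e-05∠138.4° A.
Step 6 — Complex power: S = V·I* = 3.612e-08 - j0.000132 VA.
Step 7 — Real power: P = Re(S) = 3.612e-08 W.
Step 8 — Reactive power: Q = Im(S) = -0.000132 VAR.
Step 9 — Apparent power: |S| = 0.000132 VA.
Step 10 — Power factor: PF = P/|S| = 0.0002737 (leading).

(a) P = 3.612e-08 W  (b) Q = -0.000132 VAR  (c) S = 0.000132 VA  (d) PF = 0.0002737 (leading)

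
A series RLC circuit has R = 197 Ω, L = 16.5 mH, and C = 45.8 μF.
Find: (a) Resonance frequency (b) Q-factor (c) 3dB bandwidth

Step 1 — Resonance: ω₀ = 1/√(LC) = 1/√(0.0165·4.58e-05) = 1150 rad/s.
Step 2 — f₀ = ω₀/(2π) = 183.1 Hz.
Step 3 — Series Q: Q = ω₀L/R = 1150·0.0165/197 = 0.09635.
Step 4 — Bandwidth: Δω = ω₀/Q = 1.194e+04 rad/s; BW = Δω/(2π) = 1900 Hz.

(a) f₀ = 183.1 Hz  (b) Q = 0.09635  (c) BW = 1900 Hz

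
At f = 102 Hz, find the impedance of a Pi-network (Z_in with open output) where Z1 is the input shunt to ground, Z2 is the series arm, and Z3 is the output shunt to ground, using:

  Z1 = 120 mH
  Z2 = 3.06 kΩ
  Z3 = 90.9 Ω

Step 1 — Angular frequency: ω = 2π·f = 2π·102 = 640.9 rad/s.
Step 2 — Component impedances:
  Z1: Z = jωL = j·640.9·0.12 = 0 + j76.91 Ω
  Z2: Z = R = 3060 Ω
  Z3: Z = R = 90.9 Ω
Step 3 — With open output, the series arm Z2 and the output shunt Z3 appear in series to ground: Z2 + Z3 = 3151 Ω.
Step 4 — Parallel with input shunt Z1: Z_in = Z1 || (Z2 + Z3) = 1.876 + j76.86 Ω = 76.88∠88.6° Ω.

Z = 1.876 + j76.86 Ω = 76.88∠88.6° Ω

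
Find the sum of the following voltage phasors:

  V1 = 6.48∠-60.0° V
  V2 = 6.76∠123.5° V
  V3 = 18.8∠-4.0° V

Step 1 — Convert each phasor to rectangular form:
  V1 = 6.48·(cos(-60.0°) + j·sin(-60.0°)) = 3.24 - j5.612 V
  V2 = 6.76·(cos(123.5°) + j·sin(123.5°)) = -3.731 + j5.637 V
  V3 = 18.8·(cos(-4.0°) + j·sin(-4.0°)) = 18.75 - j1.311 V
Step 2 — Sum components: V_total = 18.26 - j1.286 V.
Step 3 — Convert to polar: |V_total| = 18.31 V, ∠V_total = -4.0°.

V_total = 18.31∠-4.0° V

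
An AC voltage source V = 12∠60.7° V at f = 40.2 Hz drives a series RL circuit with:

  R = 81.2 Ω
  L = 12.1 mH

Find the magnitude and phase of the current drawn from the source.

Step 1 — Angular frequency: ω = 2π·f = 2π·40.2 = 252.6 rad/s.
Step 2 — Component impedances:
  R: Z = R = 81.2 Ω
  L: Z = jωL = j·252.6·0.0121 = 0 + j3.056 Ω
Step 3 — Series combination: Z_total = R + L = 81.2 + j3.056 Ω = 81.26∠2.2° Ω.
Step 4 — Source phasor: V = 12∠60.7° V = 5.873 + j10.46 V.
Step 5 — Ohm's law: I = V / Z_total = (5.873 + j10.46) / (81.2 + j3.056) = 0.07706 + j0.126 A.
Step 6 — Convert to polar: |I| = 0.1477 A, ∠I = 58.5°.

I = 0.1477∠58.5° A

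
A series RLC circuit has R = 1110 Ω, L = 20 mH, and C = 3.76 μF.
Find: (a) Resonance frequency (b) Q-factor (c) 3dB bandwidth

Step 1 — Resonance: ω₀ = 1/√(LC) = 1/√(0.02·3.76e-06) = 3647 rad/s.
Step 2 — f₀ = ω₀/(2π) = 580.4 Hz.
Step 3 — Series Q: Q = ω₀L/R = 3647·0.02/1110 = 0.0657.
Step 4 — Bandwidth: Δω = ω₀/Q = 5.55e+04 rad/s; BW = Δω/(2π) = 8833 Hz.

(a) f₀ = 580.4 Hz  (b) Q = 0.0657  (c) BW = 8833 Hz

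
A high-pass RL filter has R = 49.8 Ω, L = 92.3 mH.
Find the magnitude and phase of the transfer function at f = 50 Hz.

Step 1 — Angular frequency: ω = 2π·50 = 314.2 rad/s.
Step 2 — Transfer function: H(jω) = jωL/(R + jωL).
Step 3 — Numerator jωL = j·29; denominator R + jωL = 49.8 + j29.
Step 4 — H = 0.2532 + j0.4348.
Step 5 — Magnitude: |H| = 0.5032 (-6.0 dB); phase: φ = 59.8°.

|H| = 0.5032 (-6.0 dB), φ = 59.8°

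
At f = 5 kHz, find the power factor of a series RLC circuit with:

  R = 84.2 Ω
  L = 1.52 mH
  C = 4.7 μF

Step 1 — Angular frequency: ω = 2π·f = 2π·5000 = 3.142e+04 rad/s.
Step 2 — Component impedances:
  R: Z = R = 84.2 Ω
  L: Z = jωL = j·3.142e+04·0.00152 = 0 + j47.75 Ω
  C: Z = 1/(jωC) = -j/(ω·C) = 0 - j6.773 Ω
Step 3 — Series combination: Z_total = R + L + C = 84.2 + j40.98 Ω = 93.64∠26.0° Ω.
Step 4 — Power factor: PF = cos(φ) = Re(Z)/|Z| = 84.2/93.64 = 0.8992.
Step 5 — Type: Im(Z) = 40.98 ⇒ lagging (phase φ = 26.0°).

PF = 0.8992 (lagging, φ = 26.0°)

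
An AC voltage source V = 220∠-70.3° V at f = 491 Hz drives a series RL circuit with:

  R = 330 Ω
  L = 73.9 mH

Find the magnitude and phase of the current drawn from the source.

Step 1 — Angular frequency: ω = 2π·f = 2π·491 = 3085 rad/s.
Step 2 — Component impedances:
  R: Z = R = 330 Ω
  L: Z = jωL = j·3085·0.0739 = 0 + j228 Ω
Step 3 — Series combination: Z_total = R + L = 330 + j228 Ω = 401.1∠34.6° Ω.
Step 4 — Source phasor: V = 220∠-70.3° V = 74.16 - j207.1 V.
Step 5 — Ohm's law: I = V / Z_total = (74.16 - j207.1) / (330 + j228) = -0.1414 - j0.53 A.
Step 6 — Convert to polar: |I| = 0.5485 A, ∠I = -104.9°.

I = 0.5485∠-104.9° A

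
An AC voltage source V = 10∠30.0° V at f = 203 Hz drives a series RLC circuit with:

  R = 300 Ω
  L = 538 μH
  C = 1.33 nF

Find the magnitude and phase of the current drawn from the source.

Step 1 — Angular frequency: ω = 2π·f = 2π·203 = 1275 rad/s.
Step 2 — Component impedances:
  R: Z = R = 300 Ω
  L: Z = jωL = j·1275·0.000538 = 0 + j0.6862 Ω
  C: Z = 1/(jωC) = -j/(ω·C) = 0 - j5.895e+05 Ω
Step 3 — Series combination: Z_total = R + L + C = 300 - j5.895e+05 Ω = 5.895e+05∠-90.0° Ω.
Step 4 — Source phasor: V = 10∠30.0° V = 8.66 + j5 V.
Step 5 — Ohm's law: I = V / Z_total = (8.66 + j5) / (300 - j5.895e+05) = -8.475e-06 + j1.47e-05 A.
Step 6 — Convert to polar: |I| = 1.696e-05 A, ∠I = 120.0°.

I = 1.696e-05∠120.0° A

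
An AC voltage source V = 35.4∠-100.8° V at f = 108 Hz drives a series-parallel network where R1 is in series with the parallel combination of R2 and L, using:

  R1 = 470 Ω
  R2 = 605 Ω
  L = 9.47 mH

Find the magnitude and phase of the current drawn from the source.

Step 1 — Angular frequency: ω = 2π·f = 2π·108 = 678.6 rad/s.
Step 2 — Component impedances:
  R1: Z = R = 470 Ω
  R2: Z = R = 605 Ω
  L: Z = jωL = j·678.6·0.00947 = 0 + j6.426 Ω
Step 3 — Parallel branch: R2 || L = 1/(1/R2 + 1/L) = 0.06825 + j6.425 Ω.
Step 4 — Series with R1: Z_total = R1 + (R2 || L) = 470.1 + j6.425 Ω = 470.1∠0.8° Ω.
Step 5 — Source phasor: V = 35.4∠-100.8° V = -6.633 - j34.77 V.
Step 6 — Ohm's law: I = V / Z_total = (-6.633 - j34.77) / (470.1 + j6.425) = -0.01512 - j0.07377 A.
Step 7 — Convert to polar: |I| = 0.0753 A, ∠I = -101.6°.

I = 0.0753∠-101.6° A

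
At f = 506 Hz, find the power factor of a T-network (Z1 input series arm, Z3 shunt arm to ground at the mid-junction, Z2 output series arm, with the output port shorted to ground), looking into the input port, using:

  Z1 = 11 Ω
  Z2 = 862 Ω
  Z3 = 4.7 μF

Step 1 — Angular frequency: ω = 2π·f = 2π·506 = 3179 rad/s.
Step 2 — Component impedances:
  Z1: Z = R = 11 Ω
  Z2: Z = R = 862 Ω
  Z3: Z = 1/(jωC) = -j/(ω·C) = 0 - j66.92 Ω
Step 3 — With the output port shorted to ground, the output series arm Z2 runs from the junction to ground; the shunt arm Z3 also runs from the junction to ground. They appear in parallel: Z3 || Z2 = 5.164 - j66.52 Ω.
Step 4 — Series with input arm Z1: Z_in = Z1 + (Z3 || Z2) = 16.16 - j66.52 Ω = 68.46∠-76.3° Ω.
Step 5 — Power factor: PF = cos(φ) = Re(Z)/|Z| = 16.16/68.46 = 0.2361.
Step 6 — Type: Im(Z) = -66.52 ⇒ leading (phase φ = -76.3°).

PF = 0.2361 (leading, φ = -76.3°)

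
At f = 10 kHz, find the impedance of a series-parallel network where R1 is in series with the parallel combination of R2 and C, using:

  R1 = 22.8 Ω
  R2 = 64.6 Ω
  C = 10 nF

Step 1 — Angular frequency: ω = 2π·f = 2π·1e+04 = 6.283e+04 rad/s.
Step 2 — Component impedances:
  R1: Z = R = 22.8 Ω
  R2: Z = R = 64.6 Ω
  C: Z = 1/(jωC) = -j/(ω·C) = 0 - j1592 Ω
Step 3 — Parallel branch: R2 || C = 1/(1/R2 + 1/C) = 64.49 - j2.618 Ω.
Step 4 — Series with R1: Z_total = R1 + (R2 || C) = 87.29 - j2.618 Ω = 87.33∠-1.7° Ω.

Z = 87.29 - j2.618 Ω = 87.33∠-1.7° Ω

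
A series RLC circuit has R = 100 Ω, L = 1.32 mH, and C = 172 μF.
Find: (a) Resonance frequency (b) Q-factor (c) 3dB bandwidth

Step 1 — Resonance condition Im(Z)=0 gives ω₀ = 1/√(LC).
Step 2 — ω₀ = 1/√(0.00132·0.000172) = 2099 rad/s.
Step 3 — f₀ = ω₀/(2π) = 334 Hz.
Step 4 — Series Q: Q = ω₀L/R = 2099·0.00132/100 = 0.0277.
Step 5 — 3dB bandwidth: Δω = ω₀/Q = 7.576e+04 rad/s; BW = Δω/(2π) = 1.206e+04 Hz.

(a) f₀ = 334 Hz  (b) Q = 0.0277  (c) BW = 1.206e+04 Hz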